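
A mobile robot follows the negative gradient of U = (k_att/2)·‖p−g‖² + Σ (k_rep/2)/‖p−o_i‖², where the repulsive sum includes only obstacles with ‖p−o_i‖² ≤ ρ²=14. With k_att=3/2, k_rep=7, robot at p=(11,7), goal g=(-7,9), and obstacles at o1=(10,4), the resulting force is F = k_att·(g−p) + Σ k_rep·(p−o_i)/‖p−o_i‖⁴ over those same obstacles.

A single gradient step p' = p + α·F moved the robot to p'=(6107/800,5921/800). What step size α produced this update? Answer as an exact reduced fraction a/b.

α = 1/8

F_att = 3/2·(g−p) = 3/2·(-18,2) = (-27.0000,3.0000)
o1: d²=10 ≤ ρ²=14; F_rep = 7·(1,3)/10² = (0.0700,0.2100)
F = F_att + ΣF_rep = (-26.9300,3.2100)
Δp = p'−p = (-3.3662,0.4012); α = Δx/Fx = (-2693/800) / (-2693/100) = 1/8
check: Δy/Fy = (321/800) / (321/100) = 1/8 ✓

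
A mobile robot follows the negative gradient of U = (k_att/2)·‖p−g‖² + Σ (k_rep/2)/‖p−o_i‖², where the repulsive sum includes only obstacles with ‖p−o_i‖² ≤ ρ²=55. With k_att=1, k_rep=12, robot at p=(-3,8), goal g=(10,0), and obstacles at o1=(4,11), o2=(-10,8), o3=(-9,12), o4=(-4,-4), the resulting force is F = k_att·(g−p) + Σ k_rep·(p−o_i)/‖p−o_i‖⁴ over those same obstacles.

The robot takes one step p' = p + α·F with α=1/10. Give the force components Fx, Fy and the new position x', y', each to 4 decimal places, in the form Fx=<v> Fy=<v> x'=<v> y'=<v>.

Fx=13.0616 Fy=-8.0178 x'=-1.6938 y'=7.1982

F_att = 1·(g−p) = 1·(13,-8) = (13.0000,-8.0000)
o1: d²=58 > ρ²=55 → inactive
o2: d²=49 ≤ ρ²=55; F_rep = 12·(7,0)/49² = (0.0350,0.0000)
o3: d²=52 ≤ ρ²=55; F_rep = 12·(6,-4)/52² = (0.0266,-0.0178)
o4: d²=145 > ρ²=55 → inactive
F = F_att + ΣF_rep = (13.0616,-8.0178)
p' = p + 1/10·F = (-1.6938,7.1982)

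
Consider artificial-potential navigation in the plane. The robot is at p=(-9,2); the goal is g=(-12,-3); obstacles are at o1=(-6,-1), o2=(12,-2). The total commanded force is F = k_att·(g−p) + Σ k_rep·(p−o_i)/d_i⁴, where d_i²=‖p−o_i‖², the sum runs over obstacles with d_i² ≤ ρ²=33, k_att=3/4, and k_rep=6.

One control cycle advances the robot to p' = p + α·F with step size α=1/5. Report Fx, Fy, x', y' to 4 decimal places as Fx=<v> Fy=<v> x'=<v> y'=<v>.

Fx=-2.3056 Fy=-3.6944 x'=-9.4611 y'=1.2611

F_att = 3/4·(g−p) = 3/4·(-3,-5) = (-2.2500,-3.7500)
o1: d²=18 ≤ ρ²=33; F_rep = 6·(-3,3)/18² = (-0.0556,0.0556)
o2: d²=457 > ρ²=33 → inactive
F = F_att + ΣF_rep = (-2.3056,-3.6944)
p' = p + 1/5·F = (-9.4611,1.2611)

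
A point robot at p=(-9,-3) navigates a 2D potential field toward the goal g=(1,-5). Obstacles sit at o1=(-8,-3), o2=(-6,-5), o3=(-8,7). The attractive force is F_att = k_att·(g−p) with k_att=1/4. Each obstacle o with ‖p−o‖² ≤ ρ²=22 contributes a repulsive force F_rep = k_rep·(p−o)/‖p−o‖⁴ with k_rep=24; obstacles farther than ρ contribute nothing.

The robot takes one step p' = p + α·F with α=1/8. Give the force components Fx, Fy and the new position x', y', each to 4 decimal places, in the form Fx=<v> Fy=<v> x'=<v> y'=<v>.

Fx=-21.9260 Fy=-0.2160 x'=-11.7408 y'=-3.0270

F_att = 1/4·(g−p) = 1/4·(10,-2) = (2.5000,-0.5000)
o1: d²=1 ≤ ρ²=22; F_rep = 24·(-1,0)/1² = (-24.0000,0.0000)
o2: d²=13 ≤ ρ²=22; F_rep = 24·(-3,2)/13² = (-0.4260,0.2840)
o3: d²=101 > ρ²=22 → inactive
F = F_att + ΣF_rep = (-21.9260,-0.2160)
p' = p + 1/8·F = (-11.7408,-3.0270)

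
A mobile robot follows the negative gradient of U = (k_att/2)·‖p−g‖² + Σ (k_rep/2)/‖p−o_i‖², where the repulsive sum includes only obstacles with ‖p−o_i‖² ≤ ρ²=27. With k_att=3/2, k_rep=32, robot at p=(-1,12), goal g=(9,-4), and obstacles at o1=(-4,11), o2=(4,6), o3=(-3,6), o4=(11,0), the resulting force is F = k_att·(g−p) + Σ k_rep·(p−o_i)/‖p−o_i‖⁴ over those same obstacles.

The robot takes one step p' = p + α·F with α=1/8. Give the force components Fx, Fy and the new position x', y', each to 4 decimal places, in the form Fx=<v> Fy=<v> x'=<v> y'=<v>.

F_att = 3/2·(g−p) = 3/2·(10,-16) = (15.0000,-24.0000)
o1: d²=10 ≤ ρ²=27; F_rep = 32·(3,1)/10² = (0.9600,0.3200)
o2: d²=61 > ρ²=27 → inactive
o3: d²=40 > ρ²=27 → inactive
o4: d²=288 > ρ²=27 → inactive
F = F_att + ΣF_rep = (15.9600,-23.6800)
p' = p + 1/8·F = (0.9950,9.0400)

Fx=15.9600 Fy=-23.6800 x'=0.9950 y'=9.0400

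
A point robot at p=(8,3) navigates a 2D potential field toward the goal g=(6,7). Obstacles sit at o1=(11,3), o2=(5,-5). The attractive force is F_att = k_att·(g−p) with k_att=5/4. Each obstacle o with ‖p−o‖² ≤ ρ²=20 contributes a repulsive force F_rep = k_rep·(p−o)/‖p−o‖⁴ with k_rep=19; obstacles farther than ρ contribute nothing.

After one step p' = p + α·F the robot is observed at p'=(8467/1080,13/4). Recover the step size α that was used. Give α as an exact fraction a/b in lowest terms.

F_att = 5/4·(g−p) = 5/4·(-2,4) = (-2.5000,5.0000)
o1: d²=9 ≤ ρ²=20; F_rep = 19·(-3,0)/9² = (-0.7037,0.0000)
o2: d²=73 > ρ²=20 → inactive
F = F_att + ΣF_rep = (-3.2037,5.0000)
Δp = p'−p = (-0.1602,0.2500); α = Δx/Fx = (-173/1080) / (-173/54) = 1/20
check: Δy/Fy = (1/4) / (5) = 1/20 ✓

α = 1/20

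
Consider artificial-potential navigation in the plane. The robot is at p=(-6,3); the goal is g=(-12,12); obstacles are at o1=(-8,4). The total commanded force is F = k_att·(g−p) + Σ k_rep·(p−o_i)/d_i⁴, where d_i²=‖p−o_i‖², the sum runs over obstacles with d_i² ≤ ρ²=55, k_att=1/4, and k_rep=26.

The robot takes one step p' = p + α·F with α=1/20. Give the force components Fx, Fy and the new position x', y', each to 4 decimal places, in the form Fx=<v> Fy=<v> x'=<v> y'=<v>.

F_att = 1/4·(g−p) = 1/4·(-6,9) = (-1.5000,2.2500)
o1: d²=5 ≤ ρ²=55; F_rep = 26·(2,-1)/5² = (2.0800,-1.0400)
F = F_att + ΣF_rep = (0.5800,1.2100)
p' = p + 1/20·F = (-5.9710,3.0605)

Fx=0.5800 Fy=1.2100 x'=-5.9710 y'=3.0605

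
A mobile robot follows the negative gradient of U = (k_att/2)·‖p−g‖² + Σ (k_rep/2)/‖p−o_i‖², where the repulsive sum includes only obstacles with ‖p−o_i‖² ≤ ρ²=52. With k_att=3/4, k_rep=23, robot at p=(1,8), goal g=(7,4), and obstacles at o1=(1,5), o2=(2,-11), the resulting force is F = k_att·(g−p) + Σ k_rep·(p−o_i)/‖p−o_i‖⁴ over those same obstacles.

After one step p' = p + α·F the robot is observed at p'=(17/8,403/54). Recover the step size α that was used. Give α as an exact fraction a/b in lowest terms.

α = 1/4

F_att = 3/4·(g−p) = 3/4·(6,-4) = (4.5000,-3.0000)
o1: d²=9 ≤ ρ²=52; F_rep = 23·(0,3)/9² = (0.0000,0.8519)
o2: d²=362 > ρ²=52 → inactive
F = F_att + ΣF_rep = (4.5000,-2.1481)
Δp = p'−p = (1.1250,-0.5370); α = Δx/Fx = (9/8) / (9/2) = 1/4
check: Δy/Fy = (-29/54) / (-58/27) = 1/4 ✓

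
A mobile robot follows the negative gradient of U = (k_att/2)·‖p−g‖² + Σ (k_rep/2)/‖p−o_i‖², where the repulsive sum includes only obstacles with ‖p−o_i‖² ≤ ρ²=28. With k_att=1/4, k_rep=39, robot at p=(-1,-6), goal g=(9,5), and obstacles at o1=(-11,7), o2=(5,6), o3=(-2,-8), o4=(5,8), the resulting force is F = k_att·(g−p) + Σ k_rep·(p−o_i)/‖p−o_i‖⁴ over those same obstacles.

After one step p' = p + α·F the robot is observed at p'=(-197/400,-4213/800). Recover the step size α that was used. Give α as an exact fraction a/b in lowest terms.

α = 1/8

F_att = 1/4·(g−p) = 1/4·(10,11) = (2.5000,2.7500)
o1: d²=269 > ρ²=28 → inactive
o2: d²=180 > ρ²=28 → inactive
o3: d²=5 ≤ ρ²=28; F_rep = 39·(1,2)/5² = (1.5600,3.1200)
o4: d²=232 > ρ²=28 → inactive
F = F_att + ΣF_rep = (4.0600,5.8700)
Δp = p'−p = (0.5075,0.7338); α = Δx/Fx = (203/400) / (203/50) = 1/8
check: Δy/Fy = (587/800) / (587/100) = 1/8 ✓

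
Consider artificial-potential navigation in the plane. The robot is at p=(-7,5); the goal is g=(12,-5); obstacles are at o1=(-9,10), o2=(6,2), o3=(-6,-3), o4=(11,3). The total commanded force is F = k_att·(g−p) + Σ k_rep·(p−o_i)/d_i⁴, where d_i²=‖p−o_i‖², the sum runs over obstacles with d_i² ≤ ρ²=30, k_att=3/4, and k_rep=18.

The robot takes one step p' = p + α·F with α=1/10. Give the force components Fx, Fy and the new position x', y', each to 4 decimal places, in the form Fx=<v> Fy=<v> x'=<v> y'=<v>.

F_att = 3/4·(g−p) = 3/4·(19,-10) = (14.2500,-7.5000)
o1: d²=29 ≤ ρ²=30; F_rep = 18·(2,-5)/29² = (0.0428,-0.1070)
o2: d²=178 > ρ²=30 → inactive
o3: d²=65 > ρ²=30 → inactive
o4: d²=328 > ρ²=30 → inactive
F = F_att + ΣF_rep = (14.2928,-7.6070)
p' = p + 1/10·F = (-5.5707,4.2393)

Fx=14.2928 Fy=-7.6070 x'=-5.5707 y'=4.2393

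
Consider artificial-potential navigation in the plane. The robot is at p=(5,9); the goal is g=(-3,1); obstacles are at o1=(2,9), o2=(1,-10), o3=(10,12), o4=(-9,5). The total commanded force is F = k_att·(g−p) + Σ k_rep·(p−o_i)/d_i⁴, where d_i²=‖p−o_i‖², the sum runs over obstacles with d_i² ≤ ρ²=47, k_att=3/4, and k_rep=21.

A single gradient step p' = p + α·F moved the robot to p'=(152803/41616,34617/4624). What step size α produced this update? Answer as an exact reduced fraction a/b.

α = 1/4

F_att = 3/4·(g−p) = 3/4·(-8,-8) = (-6.0000,-6.0000)
o1: d²=9 ≤ ρ²=47; F_rep = 21·(3,0)/9² = (0.7778,0.0000)
o2: d²=377 > ρ²=47 → inactive
o3: d²=34 ≤ ρ²=47; F_rep = 21·(-5,-3)/34² = (-0.0908,-0.0545)
o4: d²=212 > ρ²=47 → inactive
F = F_att + ΣF_rep = (-5.3131,-6.0545)
Δp = p'−p = (-1.3283,-1.5136); α = Δx/Fx = (-55277/41616) / (-55277/10404) = 1/4
check: Δy/Fy = (-6999/4624) / (-6999/1156) = 1/4 ✓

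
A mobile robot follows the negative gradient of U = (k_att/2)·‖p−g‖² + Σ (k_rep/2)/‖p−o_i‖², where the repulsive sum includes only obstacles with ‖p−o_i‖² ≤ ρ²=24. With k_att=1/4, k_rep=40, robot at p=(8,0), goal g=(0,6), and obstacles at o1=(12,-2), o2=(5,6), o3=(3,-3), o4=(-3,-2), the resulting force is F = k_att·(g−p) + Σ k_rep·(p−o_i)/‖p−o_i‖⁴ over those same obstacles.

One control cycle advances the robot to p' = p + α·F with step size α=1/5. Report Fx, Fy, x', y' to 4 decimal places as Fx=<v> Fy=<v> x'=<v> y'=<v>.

F_att = 1/4·(g−p) = 1/4·(-8,6) = (-2.0000,1.5000)
o1: d²=20 ≤ ρ²=24; F_rep = 40·(-4,2)/20² = (-0.4000,0.2000)
o2: d²=45 > ρ²=24 → inactive
o3: d²=34 > ρ²=24 → inactive
o4: d²=125 > ρ²=24 → inactive
F = F_att + ΣF_rep = (-2.4000,1.7000)
p' = p + 1/5·F = (7.5200,0.3400)

Fx=-2.4000 Fy=1.7000 x'=7.5200 y'=0.3400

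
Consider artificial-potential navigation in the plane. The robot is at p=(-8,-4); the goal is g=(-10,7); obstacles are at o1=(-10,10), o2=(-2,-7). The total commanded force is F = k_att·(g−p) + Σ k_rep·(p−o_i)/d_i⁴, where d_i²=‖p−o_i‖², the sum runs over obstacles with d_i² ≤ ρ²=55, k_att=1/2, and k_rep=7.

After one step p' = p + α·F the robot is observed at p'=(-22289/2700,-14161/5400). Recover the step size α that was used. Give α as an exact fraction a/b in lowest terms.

F_att = 1/2·(g−p) = 1/2·(-2,11) = (-1.0000,5.5000)
o1: d²=200 > ρ²=55 → inactive
o2: d²=45 ≤ ρ²=55; F_rep = 7·(-6,3)/45² = (-0.0207,0.0104)
F = F_att + ΣF_rep = (-1.0207,5.5104)
Δp = p'−p = (-0.2552,1.3776); α = Δx/Fx = (-689/2700) / (-689/675) = 1/4
check: Δy/Fy = (7439/5400) / (7439/1350) = 1/4 ✓

α = 1/4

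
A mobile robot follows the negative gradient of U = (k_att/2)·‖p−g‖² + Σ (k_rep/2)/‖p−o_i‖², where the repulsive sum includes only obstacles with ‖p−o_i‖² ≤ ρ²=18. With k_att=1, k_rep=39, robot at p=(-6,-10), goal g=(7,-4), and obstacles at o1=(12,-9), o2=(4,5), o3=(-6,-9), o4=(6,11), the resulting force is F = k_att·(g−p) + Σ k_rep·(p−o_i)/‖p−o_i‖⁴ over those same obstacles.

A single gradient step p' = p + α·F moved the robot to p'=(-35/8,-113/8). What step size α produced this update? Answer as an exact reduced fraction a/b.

F_att = 1·(g−p) = 1·(13,6) = (13.0000,6.0000)
o1: d²=325 > ρ²=18 → inactive
o2: d²=325 > ρ²=18 → inactive
o3: d²=1 ≤ ρ²=18; F_rep = 39·(0,-1)/1² = (0.0000,-39.0000)
o4: d²=585 > ρ²=18 → inactive
F = F_att + ΣF_rep = (13.0000,-33.0000)
Δp = p'−p = (1.6250,-4.1250); α = Δx/Fx = (13/8) / (13) = 1/8
check: Δy/Fy = (-33/8) / (-33) = 1/8 ✓

α = 1/8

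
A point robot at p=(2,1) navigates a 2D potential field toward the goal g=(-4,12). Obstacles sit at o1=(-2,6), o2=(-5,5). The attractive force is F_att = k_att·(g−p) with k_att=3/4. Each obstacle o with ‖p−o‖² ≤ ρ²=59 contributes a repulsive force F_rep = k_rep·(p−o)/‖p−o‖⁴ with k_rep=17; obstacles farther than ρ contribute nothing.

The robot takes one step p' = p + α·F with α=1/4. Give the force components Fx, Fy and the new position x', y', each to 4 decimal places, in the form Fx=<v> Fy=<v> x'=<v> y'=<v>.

Fx=-4.4595 Fy=8.1994 x'=0.8851 y'=3.0499

F_att = 3/4·(g−p) = 3/4·(-6,11) = (-4.5000,8.2500)
o1: d²=41 ≤ ρ²=59; F_rep = 17·(4,-5)/41² = (0.0405,-0.0506)
o2: d²=65 > ρ²=59 → inactive
F = F_att + ΣF_rep = (-4.4595,8.1994)
p' = p + 1/4·F = (0.8851,3.0499)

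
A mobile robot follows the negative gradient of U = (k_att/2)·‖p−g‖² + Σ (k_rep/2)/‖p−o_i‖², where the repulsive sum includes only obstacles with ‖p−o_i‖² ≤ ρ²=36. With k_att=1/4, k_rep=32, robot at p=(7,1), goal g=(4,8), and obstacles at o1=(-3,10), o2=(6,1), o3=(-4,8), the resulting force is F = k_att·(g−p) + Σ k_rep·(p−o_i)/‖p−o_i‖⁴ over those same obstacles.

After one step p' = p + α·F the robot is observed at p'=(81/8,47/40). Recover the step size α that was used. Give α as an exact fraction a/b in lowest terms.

α = 1/10

F_att = 1/4·(g−p) = 1/4·(-3,7) = (-0.7500,1.7500)
o1: d²=181 > ρ²=36 → inactive
o2: d²=1 ≤ ρ²=36; F_rep = 32·(1,0)/1² = (32.0000,0.0000)
o3: d²=170 > ρ²=36 → inactive
F = F_att + ΣF_rep = (31.2500,1.7500)
Δp = p'−p = (3.1250,0.1750); α = Δx/Fx = (25/8) / (125/4) = 1/10
check: Δy/Fy = (7/40) / (7/4) = 1/10 ✓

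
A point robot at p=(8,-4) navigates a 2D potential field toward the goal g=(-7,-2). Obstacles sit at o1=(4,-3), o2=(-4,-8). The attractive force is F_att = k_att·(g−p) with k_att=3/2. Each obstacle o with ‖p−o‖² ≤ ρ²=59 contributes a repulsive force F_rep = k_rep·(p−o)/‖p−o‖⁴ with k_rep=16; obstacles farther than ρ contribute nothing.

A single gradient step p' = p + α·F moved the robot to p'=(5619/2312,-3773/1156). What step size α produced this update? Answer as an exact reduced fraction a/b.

F_att = 3/2·(g−p) = 3/2·(-15,2) = (-22.5000,3.0000)
o1: d²=17 ≤ ρ²=59; F_rep = 16·(4,-1)/17² = (0.2215,-0.0554)
o2: d²=160 > ρ²=59 → inactive
F = F_att + ΣF_rep = (-22.2785,2.9446)
Δp = p'−p = (-5.5696,0.7362); α = Δx/Fx = (-12877/2312) / (-12877/578) = 1/4
check: Δy/Fy = (851/1156) / (851/289) = 1/4 ✓

α = 1/4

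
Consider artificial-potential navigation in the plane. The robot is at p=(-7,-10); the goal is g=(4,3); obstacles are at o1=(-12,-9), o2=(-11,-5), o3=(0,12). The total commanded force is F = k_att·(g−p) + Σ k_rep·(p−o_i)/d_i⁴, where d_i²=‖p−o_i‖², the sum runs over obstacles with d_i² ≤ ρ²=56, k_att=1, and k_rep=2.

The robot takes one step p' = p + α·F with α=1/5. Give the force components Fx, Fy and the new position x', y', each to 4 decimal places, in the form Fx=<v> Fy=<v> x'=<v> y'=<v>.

F_att = 1·(g−p) = 1·(11,13) = (11.0000,13.0000)
o1: d²=26 ≤ ρ²=56; F_rep = 2·(5,-1)/26² = (0.0148,-0.0030)
o2: d²=41 ≤ ρ²=56; F_rep = 2·(4,-5)/41² = (0.0048,-0.0059)
o3: d²=533 > ρ²=56 → inactive
F = F_att + ΣF_rep = (11.0196,12.9911)
p' = p + 1/5·F = (-4.7961,-7.4018)

Fx=11.0196 Fy=12.9911 x'=-4.7961 y'=-7.4018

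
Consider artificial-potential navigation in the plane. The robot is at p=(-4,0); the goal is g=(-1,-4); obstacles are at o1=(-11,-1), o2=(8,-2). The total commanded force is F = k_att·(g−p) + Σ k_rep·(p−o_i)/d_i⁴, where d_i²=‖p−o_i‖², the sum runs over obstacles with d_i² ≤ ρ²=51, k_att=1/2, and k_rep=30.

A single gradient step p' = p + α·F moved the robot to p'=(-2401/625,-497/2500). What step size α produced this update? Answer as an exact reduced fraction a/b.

F_att = 1/2·(g−p) = 1/2·(3,-4) = (1.5000,-2.0000)
o1: d²=50 ≤ ρ²=51; F_rep = 30·(7,1)/50² = (0.0840,0.0120)
o2: d²=148 > ρ²=51 → inactive
F = F_att + ΣF_rep = (1.5840,-1.9880)
Δp = p'−p = (0.1584,-0.1988); α = Δx/Fx = (99/625) / (198/125) = 1/10
check: Δy/Fy = (-497/2500) / (-497/250) = 1/10 ✓

α = 1/10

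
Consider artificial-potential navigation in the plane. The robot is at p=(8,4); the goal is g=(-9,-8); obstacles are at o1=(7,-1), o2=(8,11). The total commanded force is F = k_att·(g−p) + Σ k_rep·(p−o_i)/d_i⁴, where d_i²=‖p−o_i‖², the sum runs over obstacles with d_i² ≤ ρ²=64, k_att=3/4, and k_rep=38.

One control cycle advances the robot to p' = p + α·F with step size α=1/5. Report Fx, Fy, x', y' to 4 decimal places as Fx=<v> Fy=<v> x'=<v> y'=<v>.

F_att = 3/4·(g−p) = 3/4·(-17,-12) = (-12.7500,-9.0000)
o1: d²=26 ≤ ρ²=64; F_rep = 38·(1,5)/26² = (0.0562,0.2811)
o2: d²=49 ≤ ρ²=64; F_rep = 38·(0,-7)/49² = (0.0000,-0.1108)
F = F_att + ΣF_rep = (-12.6938,-8.8297)
p' = p + 1/5·F = (5.4612,2.2341)

Fx=-12.6938 Fy=-8.8297 x'=5.4612 y'=2.2341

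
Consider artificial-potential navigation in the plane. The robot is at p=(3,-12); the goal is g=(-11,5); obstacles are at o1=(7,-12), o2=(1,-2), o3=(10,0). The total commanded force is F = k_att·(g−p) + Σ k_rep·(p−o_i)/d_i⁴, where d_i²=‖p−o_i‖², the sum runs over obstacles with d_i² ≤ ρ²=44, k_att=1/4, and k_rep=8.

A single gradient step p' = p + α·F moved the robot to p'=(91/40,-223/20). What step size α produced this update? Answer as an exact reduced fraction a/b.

α = 1/5

F_att = 1/4·(g−p) = 1/4·(-14,17) = (-3.5000,4.2500)
o1: d²=16 ≤ ρ²=44; F_rep = 8·(-4,0)/16² = (-0.1250,0.0000)
o2: d²=104 > ρ²=44 → inactive
o3: d²=193 > ρ²=44 → inactive
F = F_att + ΣF_rep = (-3.6250,4.2500)
Δp = p'−p = (-0.7250,0.8500); α = Δx/Fx = (-29/40) / (-29/8) = 1/5
check: Δy/Fy = (17/20) / (17/4) = 1/5 ✓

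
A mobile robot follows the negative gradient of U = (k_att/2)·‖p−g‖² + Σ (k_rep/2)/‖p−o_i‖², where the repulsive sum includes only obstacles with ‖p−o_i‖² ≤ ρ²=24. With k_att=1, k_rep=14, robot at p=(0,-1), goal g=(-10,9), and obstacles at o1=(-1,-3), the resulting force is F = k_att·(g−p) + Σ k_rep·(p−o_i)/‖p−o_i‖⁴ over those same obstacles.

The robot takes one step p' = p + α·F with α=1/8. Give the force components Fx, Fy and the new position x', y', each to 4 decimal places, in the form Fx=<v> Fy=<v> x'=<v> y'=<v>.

F_att = 1·(g−p) = 1·(-10,10) = (-10.0000,10.0000)
o1: d²=5 ≤ ρ²=24; F_rep = 14·(1,2)/5² = (0.5600,1.1200)
F = F_att + ΣF_rep = (-9.4400,11.1200)
p' = p + 1/8·F = (-1.1800,0.3900)

Fx=-9.4400 Fy=11.1200 x'=-1.1800 y'=0.3900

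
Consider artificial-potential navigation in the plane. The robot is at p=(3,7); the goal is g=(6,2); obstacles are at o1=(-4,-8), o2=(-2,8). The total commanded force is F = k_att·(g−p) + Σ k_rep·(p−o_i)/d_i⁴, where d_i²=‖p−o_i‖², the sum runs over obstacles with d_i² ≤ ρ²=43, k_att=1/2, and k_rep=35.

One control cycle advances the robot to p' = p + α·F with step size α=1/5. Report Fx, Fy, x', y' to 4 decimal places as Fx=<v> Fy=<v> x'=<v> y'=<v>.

Fx=1.7589 Fy=-2.5518 x'=3.3518 y'=6.4896

F_att = 1/2·(g−p) = 1/2·(3,-5) = (1.5000,-2.5000)
o1: d²=274 > ρ²=43 → inactive
o2: d²=26 ≤ ρ²=43; F_rep = 35·(5,-1)/26² = (0.2589,-0.0518)
F = F_att + ΣF_rep = (1.7589,-2.5518)
p' = p + 1/5·F = (3.3518,6.4896)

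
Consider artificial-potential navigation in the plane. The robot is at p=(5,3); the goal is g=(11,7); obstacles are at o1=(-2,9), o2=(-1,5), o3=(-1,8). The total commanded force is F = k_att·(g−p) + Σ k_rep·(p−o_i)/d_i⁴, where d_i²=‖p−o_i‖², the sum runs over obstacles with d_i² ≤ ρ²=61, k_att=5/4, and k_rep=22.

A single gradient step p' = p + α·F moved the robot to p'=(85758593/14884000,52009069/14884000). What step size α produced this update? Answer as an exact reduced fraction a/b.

α = 1/10

F_att = 5/4·(g−p) = 5/4·(6,4) = (7.5000,5.0000)
o1: d²=85 > ρ²=61 → inactive
o2: d²=40 ≤ ρ²=61; F_rep = 22·(6,-2)/40² = (0.0825,-0.0275)
o3: d²=61 ≤ ρ²=61; F_rep = 22·(6,-5)/61² = (0.0355,-0.0296)
F = F_att + ΣF_rep = (7.6180,4.9429)
Δp = p'−p = (0.7618,0.4943); α = Δx/Fx = (11338593/14884000) / (11338593/1488400) = 1/10
check: Δy/Fy = (7357069/14884000) / (7357069/1488400) = 1/10 ✓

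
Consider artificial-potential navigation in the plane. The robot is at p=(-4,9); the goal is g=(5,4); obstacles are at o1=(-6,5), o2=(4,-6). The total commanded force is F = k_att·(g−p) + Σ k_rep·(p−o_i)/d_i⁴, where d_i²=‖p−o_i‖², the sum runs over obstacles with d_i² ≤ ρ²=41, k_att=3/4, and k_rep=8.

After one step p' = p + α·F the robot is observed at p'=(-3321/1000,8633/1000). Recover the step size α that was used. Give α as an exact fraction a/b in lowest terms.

F_att = 3/4·(g−p) = 3/4·(9,-5) = (6.7500,-3.7500)
o1: d²=20 ≤ ρ²=41; F_rep = 8·(2,4)/20² = (0.0400,0.0800)
o2: d²=289 > ρ²=41 → inactive
F = F_att + ΣF_rep = (6.7900,-3.6700)
Δp = p'−p = (0.6790,-0.3670); α = Δx/Fx = (679/1000) / (679/100) = 1/10
check: Δy/Fy = (-367/1000) / (-367/100) = 1/10 ✓

α = 1/10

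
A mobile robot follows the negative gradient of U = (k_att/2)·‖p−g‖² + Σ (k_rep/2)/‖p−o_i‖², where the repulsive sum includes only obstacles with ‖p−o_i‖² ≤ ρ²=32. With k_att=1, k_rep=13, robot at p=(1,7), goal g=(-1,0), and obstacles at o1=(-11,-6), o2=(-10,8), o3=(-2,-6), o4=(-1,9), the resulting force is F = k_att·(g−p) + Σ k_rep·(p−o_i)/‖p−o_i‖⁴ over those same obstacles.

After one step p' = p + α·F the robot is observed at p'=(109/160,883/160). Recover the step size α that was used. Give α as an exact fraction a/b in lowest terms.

α = 1/5

F_att = 1·(g−p) = 1·(-2,-7) = (-2.0000,-7.0000)
o1: d²=313 > ρ²=32 → inactive
o2: d²=122 > ρ²=32 → inactive
o3: d²=178 > ρ²=32 → inactive
o4: d²=8 ≤ ρ²=32; F_rep = 13·(2,-2)/8² = (0.4062,-0.4062)
F = F_att + ΣF_rep = (-1.5938,-7.4062)
Δp = p'−p = (-0.3187,-1.4812); α = Δx/Fx = (-51/160) / (-51/32) = 1/5
check: Δy/Fy = (-237/160) / (-237/32) = 1/5 ✓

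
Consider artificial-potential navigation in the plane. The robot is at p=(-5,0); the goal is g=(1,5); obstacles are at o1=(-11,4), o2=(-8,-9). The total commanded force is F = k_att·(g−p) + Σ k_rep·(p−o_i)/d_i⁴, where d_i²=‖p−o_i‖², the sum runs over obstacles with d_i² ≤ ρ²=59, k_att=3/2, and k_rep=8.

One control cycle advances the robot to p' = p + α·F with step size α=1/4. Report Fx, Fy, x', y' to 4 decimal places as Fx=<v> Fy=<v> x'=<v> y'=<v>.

Fx=9.0178 Fy=7.4882 x'=-2.7456 y'=1.8720

F_att = 3/2·(g−p) = 3/2·(6,5) = (9.0000,7.5000)
o1: d²=52 ≤ ρ²=59; F_rep = 8·(6,-4)/52² = (0.0178,-0.0118)
o2: d²=90 > ρ²=59 → inactive
F = F_att + ΣF_rep = (9.0178,7.4882)
p' = p + 1/4·F = (-2.7456,1.8720)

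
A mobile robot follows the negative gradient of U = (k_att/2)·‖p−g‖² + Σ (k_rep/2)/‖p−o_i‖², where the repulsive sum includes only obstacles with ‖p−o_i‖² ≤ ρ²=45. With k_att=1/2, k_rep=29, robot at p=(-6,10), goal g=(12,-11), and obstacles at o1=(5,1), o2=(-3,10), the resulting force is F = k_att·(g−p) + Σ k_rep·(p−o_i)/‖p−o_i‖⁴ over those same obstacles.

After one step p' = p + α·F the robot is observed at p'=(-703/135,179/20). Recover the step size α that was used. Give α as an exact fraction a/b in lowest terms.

α = 1/10

F_att = 1/2·(g−p) = 1/2·(18,-21) = (9.0000,-10.5000)
o1: d²=202 > ρ²=45 → inactive
o2: d²=9 ≤ ρ²=45; F_rep = 29·(-3,0)/9² = (-1.0741,0.0000)
F = F_att + ΣF_rep = (7.9259,-10.5000)
Δp = p'−p = (0.7926,-1.0500); α = Δx/Fx = (107/135) / (214/27) = 1/10
check: Δy/Fy = (-21/20) / (-21/2) = 1/10 ✓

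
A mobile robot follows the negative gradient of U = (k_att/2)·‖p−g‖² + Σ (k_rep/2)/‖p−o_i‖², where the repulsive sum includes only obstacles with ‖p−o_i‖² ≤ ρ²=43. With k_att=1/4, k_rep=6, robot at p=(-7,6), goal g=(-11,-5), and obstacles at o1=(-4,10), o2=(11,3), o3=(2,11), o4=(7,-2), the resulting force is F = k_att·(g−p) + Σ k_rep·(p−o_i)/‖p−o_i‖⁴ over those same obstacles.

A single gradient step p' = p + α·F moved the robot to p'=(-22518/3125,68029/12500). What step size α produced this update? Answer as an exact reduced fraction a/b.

α = 1/5

F_att = 1/4·(g−p) = 1/4·(-4,-11) = (-1.0000,-2.7500)
o1: d²=25 ≤ ρ²=43; F_rep = 6·(-3,-4)/25² = (-0.0288,-0.0384)
o2: d²=333 > ρ²=43 → inactive
o3: d²=106 > ρ²=43 → inactive
o4: d²=260 > ρ²=43 → inactive
F = F_att + ΣF_rep = (-1.0288,-2.7884)
Δp = p'−p = (-0.2058,-0.5577); α = Δx/Fx = (-643/3125) / (-643/625) = 1/5
check: Δy/Fy = (-6971/12500) / (-6971/2500) = 1/5 ✓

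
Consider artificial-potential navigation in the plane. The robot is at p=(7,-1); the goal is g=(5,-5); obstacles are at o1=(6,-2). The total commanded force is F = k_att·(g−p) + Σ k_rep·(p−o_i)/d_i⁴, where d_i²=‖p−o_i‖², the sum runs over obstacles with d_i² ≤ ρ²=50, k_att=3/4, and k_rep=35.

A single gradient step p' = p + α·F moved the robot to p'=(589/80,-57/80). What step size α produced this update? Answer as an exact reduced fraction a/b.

F_att = 3/4·(g−p) = 3/4·(-2,-4) = (-1.5000,-3.0000)
o1: d²=2 ≤ ρ²=50; F_rep = 35·(1,1)/2² = (8.7500,8.7500)
F = F_att + ΣF_rep = (7.2500,5.7500)
Δp = p'−p = (0.3625,0.2875); α = Δx/Fx = (29/80) / (29/4) = 1/20
check: Δy/Fy = (23/80) / (23/4) = 1/20 ✓

α = 1/20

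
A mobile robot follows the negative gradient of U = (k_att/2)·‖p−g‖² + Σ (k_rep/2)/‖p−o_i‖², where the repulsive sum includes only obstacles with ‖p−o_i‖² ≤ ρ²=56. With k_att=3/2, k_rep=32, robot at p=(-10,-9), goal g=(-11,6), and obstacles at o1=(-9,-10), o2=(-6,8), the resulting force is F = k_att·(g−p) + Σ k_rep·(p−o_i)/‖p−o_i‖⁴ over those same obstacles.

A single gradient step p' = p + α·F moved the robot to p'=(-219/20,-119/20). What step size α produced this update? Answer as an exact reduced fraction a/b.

α = 1/10

F_att = 3/2·(g−p) = 3/2·(-1,15) = (-1.5000,22.5000)
o1: d²=2 ≤ ρ²=56; F_rep = 32·(-1,1)/2² = (-8.0000,8.0000)
o2: d²=305 > ρ²=56 → inactive
F = F_att + ΣF_rep = (-9.5000,30.5000)
Δp = p'−p = (-0.9500,3.0500); α = Δx/Fx = (-19/20) / (-19/2) = 1/10
check: Δy/Fy = (61/20) / (61/2) = 1/10 ✓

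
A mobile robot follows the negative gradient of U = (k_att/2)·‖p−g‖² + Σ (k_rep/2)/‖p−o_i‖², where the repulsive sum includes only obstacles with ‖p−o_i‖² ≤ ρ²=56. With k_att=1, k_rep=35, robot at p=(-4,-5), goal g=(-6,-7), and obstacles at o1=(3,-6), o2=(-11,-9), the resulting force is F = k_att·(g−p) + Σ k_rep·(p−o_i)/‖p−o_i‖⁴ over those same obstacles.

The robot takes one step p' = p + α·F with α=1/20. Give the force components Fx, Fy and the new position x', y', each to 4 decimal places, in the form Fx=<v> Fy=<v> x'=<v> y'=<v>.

Fx=-2.0980 Fy=-1.9860 x'=-4.1049 y'=-5.0993

F_att = 1·(g−p) = 1·(-2,-2) = (-2.0000,-2.0000)
o1: d²=50 ≤ ρ²=56; F_rep = 35·(-7,1)/50² = (-0.0980,0.0140)
o2: d²=65 > ρ²=56 → inactive
F = F_att + ΣF_rep = (-2.0980,-1.9860)
p' = p + 1/20·F = (-4.1049,-5.0993)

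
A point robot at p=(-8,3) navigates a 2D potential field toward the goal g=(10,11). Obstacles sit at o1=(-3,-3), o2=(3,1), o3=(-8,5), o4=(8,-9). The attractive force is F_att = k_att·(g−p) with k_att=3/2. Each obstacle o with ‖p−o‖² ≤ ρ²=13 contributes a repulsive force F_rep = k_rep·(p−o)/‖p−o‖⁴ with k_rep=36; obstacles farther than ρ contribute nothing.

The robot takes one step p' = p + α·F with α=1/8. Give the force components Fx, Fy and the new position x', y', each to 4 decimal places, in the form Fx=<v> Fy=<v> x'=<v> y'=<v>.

F_att = 3/2·(g−p) = 3/2·(18,8) = (27.0000,12.0000)
o1: d²=61 > ρ²=13 → inactive
o2: d²=125 > ρ²=13 → inactive
o3: d²=4 ≤ ρ²=13; F_rep = 36·(0,-2)/4² = (0.0000,-4.5000)
o4: d²=400 > ρ²=13 → inactive
F = F_att + ΣF_rep = (27.0000,7.5000)
p' = p + 1/8·F = (-4.6250,3.9375)

Fx=27.0000 Fy=7.5000 x'=-4.6250 y'=3.9375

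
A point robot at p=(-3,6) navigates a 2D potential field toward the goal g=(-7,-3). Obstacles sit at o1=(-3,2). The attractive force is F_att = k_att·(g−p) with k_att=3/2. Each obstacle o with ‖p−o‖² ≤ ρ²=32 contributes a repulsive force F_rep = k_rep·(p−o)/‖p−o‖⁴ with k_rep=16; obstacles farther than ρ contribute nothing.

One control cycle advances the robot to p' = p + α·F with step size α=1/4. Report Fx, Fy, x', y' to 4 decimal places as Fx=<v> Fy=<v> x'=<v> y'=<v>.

Fx=-6.0000 Fy=-13.2500 x'=-4.5000 y'=2.6875

F_att = 3/2·(g−p) = 3/2·(-4,-9) = (-6.0000,-13.5000)
o1: d²=16 ≤ ρ²=32; F_rep = 16·(0,4)/16² = (0.0000,0.2500)
F = F_att + ΣF_rep = (-6.0000,-13.2500)
p' = p + 1/4·F = (-4.5000,2.6875)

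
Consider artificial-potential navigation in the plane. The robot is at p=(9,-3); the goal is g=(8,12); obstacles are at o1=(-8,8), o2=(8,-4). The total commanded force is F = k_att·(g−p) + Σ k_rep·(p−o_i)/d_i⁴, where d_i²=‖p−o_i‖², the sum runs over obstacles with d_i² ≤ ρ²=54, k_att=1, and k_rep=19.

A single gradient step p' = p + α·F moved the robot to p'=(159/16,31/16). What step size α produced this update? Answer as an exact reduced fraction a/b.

F_att = 1·(g−p) = 1·(-1,15) = (-1.0000,15.0000)
o1: d²=410 > ρ²=54 → inactive
o2: d²=2 ≤ ρ²=54; F_rep = 19·(1,1)/2² = (4.7500,4.7500)
F = F_att + ΣF_rep = (3.7500,19.7500)
Δp = p'−p = (0.9375,4.9375); α = Δx/Fx = (15/16) / (15/4) = 1/4
check: Δy/Fy = (79/16) / (79/4) = 1/4 ✓

α = 1/4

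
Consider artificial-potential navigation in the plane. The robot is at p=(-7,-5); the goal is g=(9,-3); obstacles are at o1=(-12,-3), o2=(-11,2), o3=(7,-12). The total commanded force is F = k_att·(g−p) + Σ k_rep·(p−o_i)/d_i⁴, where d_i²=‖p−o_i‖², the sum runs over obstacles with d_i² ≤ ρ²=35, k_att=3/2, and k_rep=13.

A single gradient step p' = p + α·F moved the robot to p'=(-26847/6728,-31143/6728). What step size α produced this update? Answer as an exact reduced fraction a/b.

α = 1/8

F_att = 3/2·(g−p) = 3/2·(16,2) = (24.0000,3.0000)
o1: d²=29 ≤ ρ²=35; F_rep = 13·(5,-2)/29² = (0.0773,-0.0309)
o2: d²=65 > ρ²=35 → inactive
o3: d²=245 > ρ²=35 → inactive
F = F_att + ΣF_rep = (24.0773,2.9691)
Δp = p'−p = (3.0097,0.3711); α = Δx/Fx = (20249/6728) / (20249/841) = 1/8
check: Δy/Fy = (2497/6728) / (2497/841) = 1/8 ✓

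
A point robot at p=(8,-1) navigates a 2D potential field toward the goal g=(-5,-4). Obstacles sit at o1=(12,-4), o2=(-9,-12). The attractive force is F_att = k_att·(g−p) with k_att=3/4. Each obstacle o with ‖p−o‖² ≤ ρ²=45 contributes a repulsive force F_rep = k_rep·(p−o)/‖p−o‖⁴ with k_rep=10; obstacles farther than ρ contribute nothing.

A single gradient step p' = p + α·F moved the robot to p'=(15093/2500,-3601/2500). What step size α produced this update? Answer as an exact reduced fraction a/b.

F_att = 3/4·(g−p) = 3/4·(-13,-3) = (-9.7500,-2.2500)
o1: d²=25 ≤ ρ²=45; F_rep = 10·(-4,3)/25² = (-0.0640,0.0480)
o2: d²=410 > ρ²=45 → inactive
F = F_att + ΣF_rep = (-9.8140,-2.2020)
Δp = p'−p = (-1.9628,-0.4404); α = Δx/Fx = (-4907/2500) / (-4907/500) = 1/5
check: Δy/Fy = (-1101/2500) / (-1101/500) = 1/5 ✓

α = 1/5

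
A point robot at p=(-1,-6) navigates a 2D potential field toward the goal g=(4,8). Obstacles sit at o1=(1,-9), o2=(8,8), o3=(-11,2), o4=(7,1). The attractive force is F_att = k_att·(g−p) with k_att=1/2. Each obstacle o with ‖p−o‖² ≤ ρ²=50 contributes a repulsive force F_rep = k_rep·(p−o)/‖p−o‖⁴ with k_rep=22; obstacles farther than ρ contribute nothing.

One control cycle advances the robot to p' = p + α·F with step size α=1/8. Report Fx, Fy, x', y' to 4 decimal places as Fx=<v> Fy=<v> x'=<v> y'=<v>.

Fx=2.2396 Fy=7.3905 x'=-0.7200 y'=-5.0762

F_att = 1/2·(g−p) = 1/2·(5,14) = (2.5000,7.0000)
o1: d²=13 ≤ ρ²=50; F_rep = 22·(-2,3)/13² = (-0.2604,0.3905)
o2: d²=277 > ρ²=50 → inactive
o3: d²=164 > ρ²=50 → inactive
o4: d²=113 > ρ²=50 → inactive
F = F_att + ΣF_rep = (2.2396,7.3905)
p' = p + 1/8·F = (-0.7200,-5.0762)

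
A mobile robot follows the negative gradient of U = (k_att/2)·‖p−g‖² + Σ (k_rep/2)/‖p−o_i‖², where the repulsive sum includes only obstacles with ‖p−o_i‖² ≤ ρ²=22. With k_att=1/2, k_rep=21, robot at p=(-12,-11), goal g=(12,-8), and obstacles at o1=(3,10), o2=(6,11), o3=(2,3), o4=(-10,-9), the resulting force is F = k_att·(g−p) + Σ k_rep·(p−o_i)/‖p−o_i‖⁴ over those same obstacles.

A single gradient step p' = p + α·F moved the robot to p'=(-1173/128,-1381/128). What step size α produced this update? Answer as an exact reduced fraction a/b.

α = 1/4

F_att = 1/2·(g−p) = 1/2·(24,3) = (12.0000,1.5000)
o1: d²=666 > ρ²=22 → inactive
o2: d²=808 > ρ²=22 → inactive
o3: d²=392 > ρ²=22 → inactive
o4: d²=8 ≤ ρ²=22; F_rep = 21·(-2,-2)/8² = (-0.6562,-0.6562)
F = F_att + ΣF_rep = (11.3438,0.8438)
Δp = p'−p = (2.8359,0.2109); α = Δx/Fx = (363/128) / (363/32) = 1/4
check: Δy/Fy = (27/128) / (27/32) = 1/4 ✓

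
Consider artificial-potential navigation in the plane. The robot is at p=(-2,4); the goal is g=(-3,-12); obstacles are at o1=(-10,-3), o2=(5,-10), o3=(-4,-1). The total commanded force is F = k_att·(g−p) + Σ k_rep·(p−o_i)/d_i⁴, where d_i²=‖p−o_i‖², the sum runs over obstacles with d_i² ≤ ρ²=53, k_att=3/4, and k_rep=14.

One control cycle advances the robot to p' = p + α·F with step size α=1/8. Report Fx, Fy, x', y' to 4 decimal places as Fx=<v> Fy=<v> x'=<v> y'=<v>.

Fx=-0.7167 Fy=-11.9168 x'=-2.0896 y'=2.5104

F_att = 3/4·(g−p) = 3/4·(-1,-16) = (-0.7500,-12.0000)
o1: d²=113 > ρ²=53 → inactive
o2: d²=245 > ρ²=53 → inactive
o3: d²=29 ≤ ρ²=53; F_rep = 14·(2,5)/29² = (0.0333,0.0832)
F = F_att + ΣF_rep = (-0.7167,-11.9168)
p' = p + 1/8·F = (-2.0896,2.5104)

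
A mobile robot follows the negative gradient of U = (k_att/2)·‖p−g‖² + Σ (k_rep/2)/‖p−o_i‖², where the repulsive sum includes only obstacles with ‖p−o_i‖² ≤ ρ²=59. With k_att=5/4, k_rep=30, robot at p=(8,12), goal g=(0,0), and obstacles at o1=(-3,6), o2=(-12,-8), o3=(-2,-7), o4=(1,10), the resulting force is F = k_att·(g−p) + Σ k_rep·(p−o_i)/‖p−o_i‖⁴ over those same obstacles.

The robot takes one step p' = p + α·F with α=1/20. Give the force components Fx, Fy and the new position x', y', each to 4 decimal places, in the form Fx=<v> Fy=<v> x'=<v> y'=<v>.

Fx=-9.9252 Fy=-14.9786 x'=7.5037 y'=11.2511

F_att = 5/4·(g−p) = 5/4·(-8,-12) = (-10.0000,-15.0000)
o1: d²=157 > ρ²=59 → inactive
o2: d²=800 > ρ²=59 → inactive
o3: d²=461 > ρ²=59 → inactive
o4: d²=53 ≤ ρ²=59; F_rep = 30·(7,2)/53² = (0.0748,0.0214)
F = F_att + ΣF_rep = (-9.9252,-14.9786)
p' = p + 1/20·F = (7.5037,11.2511)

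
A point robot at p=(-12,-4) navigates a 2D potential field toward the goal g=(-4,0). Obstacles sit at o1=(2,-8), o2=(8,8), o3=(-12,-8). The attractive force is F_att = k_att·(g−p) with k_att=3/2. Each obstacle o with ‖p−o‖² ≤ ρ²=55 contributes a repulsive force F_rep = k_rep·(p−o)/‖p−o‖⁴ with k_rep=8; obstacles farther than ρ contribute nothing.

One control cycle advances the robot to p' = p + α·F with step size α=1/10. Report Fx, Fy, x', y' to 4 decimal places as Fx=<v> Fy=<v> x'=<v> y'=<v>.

F_att = 3/2·(g−p) = 3/2·(8,4) = (12.0000,6.0000)
o1: d²=212 > ρ²=55 → inactive
o2: d²=544 > ρ²=55 → inactive
o3: d²=16 ≤ ρ²=55; F_rep = 8·(0,4)/16² = (0.0000,0.1250)
F = F_att + ΣF_rep = (12.0000,6.1250)
p' = p + 1/10·F = (-10.8000,-3.3875)

Fx=12.0000 Fy=6.1250 x'=-10.8000 y'=-3.3875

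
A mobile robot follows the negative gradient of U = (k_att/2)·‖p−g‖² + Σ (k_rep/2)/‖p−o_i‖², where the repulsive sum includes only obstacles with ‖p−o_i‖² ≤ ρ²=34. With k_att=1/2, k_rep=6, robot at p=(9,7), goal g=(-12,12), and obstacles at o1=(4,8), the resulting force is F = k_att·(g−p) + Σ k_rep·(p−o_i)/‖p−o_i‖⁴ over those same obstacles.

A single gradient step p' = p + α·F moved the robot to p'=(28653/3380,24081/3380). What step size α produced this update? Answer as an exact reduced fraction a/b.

α = 1/20

F_att = 1/2·(g−p) = 1/2·(-21,5) = (-10.5000,2.5000)
o1: d²=26 ≤ ρ²=34; F_rep = 6·(5,-1)/26² = (0.0444,-0.0089)
F = F_att + ΣF_rep = (-10.4556,2.4911)
Δp = p'−p = (-0.5228,0.1246); α = Δx/Fx = (-1767/3380) / (-1767/169) = 1/20
check: Δy/Fy = (421/3380) / (421/169) = 1/20 ✓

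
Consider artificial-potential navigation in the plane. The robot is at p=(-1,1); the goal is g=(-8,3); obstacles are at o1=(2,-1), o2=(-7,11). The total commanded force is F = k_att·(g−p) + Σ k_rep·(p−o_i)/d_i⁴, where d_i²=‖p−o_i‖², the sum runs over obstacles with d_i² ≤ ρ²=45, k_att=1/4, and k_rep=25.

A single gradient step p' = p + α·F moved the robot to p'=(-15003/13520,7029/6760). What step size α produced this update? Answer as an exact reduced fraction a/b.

F_att = 1/4·(g−p) = 1/4·(-7,2) = (-1.7500,0.5000)
o1: d²=13 ≤ ρ²=45; F_rep = 25·(-3,2)/13² = (-0.4438,0.2959)
o2: d²=136 > ρ²=45 → inactive
F = F_att + ΣF_rep = (-2.1938,0.7959)
Δp = p'−p = (-0.1097,0.0398); α = Δx/Fx = (-1483/13520) / (-1483/676) = 1/20
check: Δy/Fy = (269/6760) / (269/338) = 1/20 ✓

α = 1/20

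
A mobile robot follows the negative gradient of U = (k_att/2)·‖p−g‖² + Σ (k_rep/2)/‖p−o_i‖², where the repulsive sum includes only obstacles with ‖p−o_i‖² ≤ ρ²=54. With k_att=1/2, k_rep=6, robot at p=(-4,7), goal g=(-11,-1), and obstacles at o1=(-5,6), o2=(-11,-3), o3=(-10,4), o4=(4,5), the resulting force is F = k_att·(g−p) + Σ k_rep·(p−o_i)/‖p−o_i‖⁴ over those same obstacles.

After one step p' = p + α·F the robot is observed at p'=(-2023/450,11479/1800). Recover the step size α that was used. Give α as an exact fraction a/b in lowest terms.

α = 1/4

F_att = 1/2·(g−p) = 1/2·(-7,-8) = (-3.5000,-4.0000)
o1: d²=2 ≤ ρ²=54; F_rep = 6·(1,1)/2² = (1.5000,1.5000)
o2: d²=149 > ρ²=54 → inactive
o3: d²=45 ≤ ρ²=54; F_rep = 6·(6,3)/45² = (0.0178,0.0089)
o4: d²=68 > ρ²=54 → inactive
F = F_att + ΣF_rep = (-1.9822,-2.4911)
Δp = p'−p = (-0.4956,-0.6228); α = Δx/Fx = (-223/450) / (-446/225) = 1/4
check: Δy/Fy = (-1121/1800) / (-1121/450) = 1/4 ✓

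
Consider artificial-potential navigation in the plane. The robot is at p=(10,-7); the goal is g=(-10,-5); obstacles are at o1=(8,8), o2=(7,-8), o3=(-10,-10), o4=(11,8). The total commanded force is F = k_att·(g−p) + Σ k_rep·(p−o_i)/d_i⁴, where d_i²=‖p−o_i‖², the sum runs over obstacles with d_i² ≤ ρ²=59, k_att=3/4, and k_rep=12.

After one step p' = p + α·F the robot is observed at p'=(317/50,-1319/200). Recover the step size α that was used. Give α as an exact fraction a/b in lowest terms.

α = 1/4

F_att = 3/4·(g−p) = 3/4·(-20,2) = (-15.0000,1.5000)
o1: d²=229 > ρ²=59 → inactive
o2: d²=10 ≤ ρ²=59; F_rep = 12·(3,1)/10² = (0.3600,0.1200)
o3: d²=409 > ρ²=59 → inactive
o4: d²=226 > ρ²=59 → inactive
F = F_att + ΣF_rep = (-14.6400,1.6200)
Δp = p'−p = (-3.6600,0.4050); α = Δx/Fx = (-183/50) / (-366/25) = 1/4
check: Δy/Fy = (81/200) / (81/50) = 1/4 ✓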